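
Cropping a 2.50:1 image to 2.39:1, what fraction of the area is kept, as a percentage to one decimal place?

The height stays; only width is cut (since 2.39:1 is narrower than 2.50:1).
(2.390)/(2.500) ≈ 0.956 of the area survives.

95.6%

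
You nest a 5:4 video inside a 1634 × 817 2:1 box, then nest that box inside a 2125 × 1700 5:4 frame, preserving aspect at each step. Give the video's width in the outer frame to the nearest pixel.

5:4 in 1634×817: fills the height, so the video is 1021.25 × 817.00.
2:1 in 2125×1700: fills the width, so the intermediate becomes 2125.00 × 1062.50 — a scale of ×1.3005.
Applying the same ×1.3005: 1021.25 → 1328.12.

1328 px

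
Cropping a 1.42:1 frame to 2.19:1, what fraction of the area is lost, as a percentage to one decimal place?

2.19:1 is wider than 1.42:1, so the crop keeps the full width and trims the height.
Area ratio = (1.420)/(2.190) = 64.84%; the remaining 35.16% is cropped out.

35.2%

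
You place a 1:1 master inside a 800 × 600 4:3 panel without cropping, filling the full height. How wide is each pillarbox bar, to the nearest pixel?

100 px

The master is 600 × 1/1 ≈ 600.00 px wide.
Black = 800 − 600.00 = 200.00 px, or 100.00 per bar.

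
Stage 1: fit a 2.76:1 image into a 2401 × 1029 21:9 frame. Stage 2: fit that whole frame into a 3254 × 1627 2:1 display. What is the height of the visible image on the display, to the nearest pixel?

1179 px

2.76:1 in 2401×1029: fills the width, so the image is 2401.00 × 869.93.
21:9 in 3254×1627: fills the width, so the intermediate becomes 3254.00 × 1394.57 — a scale of ×1.3553.
The image scales with it: height 869.93 × 1.3553 ≈ 1178.99.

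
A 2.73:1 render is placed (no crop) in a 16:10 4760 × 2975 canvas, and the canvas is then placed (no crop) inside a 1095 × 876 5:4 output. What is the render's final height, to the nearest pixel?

401 px

2.73:1 in 4760×2975: fills the width, so the render is 4760.00 × 1743.59.
Second fit — the 16:10 canvas into 1095×876 spans the width: 1095.00 × 684.38 (×0.2300 from 4760×2975).
Applying the same ×0.2300: 1743.59 → 401.10.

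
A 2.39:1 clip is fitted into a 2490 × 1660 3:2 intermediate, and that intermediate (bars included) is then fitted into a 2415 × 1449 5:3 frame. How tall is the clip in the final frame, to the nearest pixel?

909 px

Inside the 2490×1660 canvas the clip is width-limited at 2490.00 × 1041.84.
Second fit — the 3:2 canvas into 2415×1449 spans the height: 2173.50 × 1449.00 (×0.8729 from 2490×1660).
The clip scales with it: height 1041.84 × 0.8729 ≈ 909.41.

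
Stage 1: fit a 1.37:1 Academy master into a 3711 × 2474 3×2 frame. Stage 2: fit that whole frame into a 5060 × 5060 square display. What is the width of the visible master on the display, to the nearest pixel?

Inside the 3711×2474 canvas the master is height-limited at 3389.38 × 2474.00.
Second fit — the 3×2 canvas into 5060×5060 spans the width: 5060.00 × 3373.33 (×1.3635 from 3711×2474).
So the master's width is 3389.38 × 1.3635 ≈ 4621.47.

4621 px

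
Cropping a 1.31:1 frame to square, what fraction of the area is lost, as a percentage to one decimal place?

Going from 1.31:1 to square means cutting width while keeping height.
Area ratio = (1.000)/(1.310) = 76.34%; the remaining 23.66% is cropped out.

23.7%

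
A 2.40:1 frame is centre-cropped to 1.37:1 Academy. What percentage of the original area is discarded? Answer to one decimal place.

42.9%

Going from 2.40:1 to 1.37:1 Academy means cutting width while keeping height.
Fraction kept = (1.370)/(2.400) ≈ 57.08%, so 42.92% is lost.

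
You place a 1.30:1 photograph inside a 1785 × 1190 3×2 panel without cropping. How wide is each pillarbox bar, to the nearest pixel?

119 px

1.30:1 (1.300) < 3×2 (1.500), so the photograph fills the height.
The photograph is 1190 × 1.300 ≈ 1547.00 px wide.
Leftover width: 1785 − 1547.00 = 238.00 px → 119.00 each side.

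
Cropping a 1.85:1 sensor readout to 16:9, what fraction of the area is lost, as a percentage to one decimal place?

3.9%

Going from 1.85:1 to 16:9 means cutting width while keeping height.
Area ratio = (1.778)/(1.850) = 96.10%; the remaining 3.90% is cropped out.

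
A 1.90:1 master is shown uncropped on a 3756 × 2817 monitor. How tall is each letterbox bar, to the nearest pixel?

420 px

1.90:1 is wider than 4×3, so it spans the full width.
Content height = 3756 / 1.900 ≈ 1976.84 px.
Leftover height: 2817 − 1976.84 = 840.16 px → 420.08 each side.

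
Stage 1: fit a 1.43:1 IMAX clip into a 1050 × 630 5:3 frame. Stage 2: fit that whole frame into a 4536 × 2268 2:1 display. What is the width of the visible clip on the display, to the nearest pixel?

3243 px

Inside the 1050×630 canvas the clip is height-limited at 900.90 × 630.00.
The 5:3 canvas is height-limited in 4536×2268, giving 3780.00 × 2268.00; scale factor 3.6000.
So the clip's width is 900.90 × 3.6000 ≈ 3243.24.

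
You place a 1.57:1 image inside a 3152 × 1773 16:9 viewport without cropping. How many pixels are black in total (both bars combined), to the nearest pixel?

Since 1.570 < 1.778, the image is height-limited.
That makes the image 2783.6100 px wide (1773 × 1.570).
Leftover width: 3152 − 2783.6100 = 368.3900 px.
That's 368.3900 × 1773 ≈ 653155 black pixels.

653155 pixels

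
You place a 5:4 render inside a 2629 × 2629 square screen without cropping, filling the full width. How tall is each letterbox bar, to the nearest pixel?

Content height = 2629 × 4/5 ≈ 2103.20 px.
2629 − 2103.20 = 525.80 px of bars (262.90 each).

263 px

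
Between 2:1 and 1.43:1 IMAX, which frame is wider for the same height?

2 and 1.43; 2 > 1.43.

2:1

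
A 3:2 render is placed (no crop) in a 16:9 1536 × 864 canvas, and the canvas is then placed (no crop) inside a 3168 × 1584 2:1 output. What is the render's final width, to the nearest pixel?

2376 px

Inside the 1536×864 canvas the render is height-limited at 1296.00 × 864.00.
16:9 in 3168×1584: fills the height, so the intermediate becomes 2816.00 × 1584.00 — a scale of ×1.8333.
The render scales with it: width 1296.00 × 1.8333 ≈ 2376.00.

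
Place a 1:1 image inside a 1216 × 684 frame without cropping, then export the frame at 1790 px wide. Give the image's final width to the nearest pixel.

1007 px

Fitted into 1216×684, the image spans the height; its width is 684 × 1/1 ≈ 684.00 px.
Resizing to 1790 px wide multiplies everything by 1.4720: 684.00 → 1006.88 px.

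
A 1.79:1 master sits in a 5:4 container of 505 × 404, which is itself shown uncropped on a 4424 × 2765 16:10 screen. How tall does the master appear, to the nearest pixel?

First fit — 1.79:1 into 505×404 spans the width: 505.00 × 282.12.
Second fit — the 5:4 canvas into 4424×2765 spans the height: 3456.25 × 2765.00 (×6.8441 from 505×404).
The master scales with it: height 282.12 × 6.8441 ≈ 1930.87.

1931 px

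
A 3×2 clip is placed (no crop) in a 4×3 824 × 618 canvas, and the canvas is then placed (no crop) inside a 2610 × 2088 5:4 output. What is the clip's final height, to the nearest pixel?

3×2 in 824×618: fills the width, so the clip is 824.00 × 549.33.
The 4×3 canvas is width-limited in 2610×2088, giving 2610.00 × 1957.50; scale factor 3.1675.
So the clip's height is 549.33 × 3.1675 ≈ 1740.00.

1740 px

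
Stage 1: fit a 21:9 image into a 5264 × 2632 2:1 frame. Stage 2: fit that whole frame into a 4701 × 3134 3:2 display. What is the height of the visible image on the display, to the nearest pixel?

2015 px

Inside the 5264×2632 canvas the image is width-limited at 5264.00 × 2256.00.
The 2:1 canvas is width-limited in 4701×3134, giving 4701.00 × 2350.50; scale factor 0.8930.
Applying the same ×0.8930: 2256.00 → 2014.71.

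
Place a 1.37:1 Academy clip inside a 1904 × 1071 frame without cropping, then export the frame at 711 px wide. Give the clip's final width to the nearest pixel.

Fitted into 1904×1071, the clip spans the height; its width is 1071 × 1.370 ≈ 1467.27 px.
Resizing to 711 px wide multiplies everything by 0.3734: 1467.27 → 547.91 px.

548 px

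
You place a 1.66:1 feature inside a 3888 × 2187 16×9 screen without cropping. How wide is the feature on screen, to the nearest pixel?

3630 px

1.66:1 (1.660) < 16×9 (1.778), so the feature fills the height.
Content width = 2187 × 1.660 ≈ 3630.42 px.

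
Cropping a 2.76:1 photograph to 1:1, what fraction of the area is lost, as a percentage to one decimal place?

1:1 is narrower than 2.76:1, so the crop keeps the full height and trims the width.
Area ratio = (1.000)/(2.760) = 36.23%; the remaining 63.77% is cropped out.

63.8%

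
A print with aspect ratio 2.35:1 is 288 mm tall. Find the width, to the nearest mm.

288 × 2.350 = 676.80.

677 mm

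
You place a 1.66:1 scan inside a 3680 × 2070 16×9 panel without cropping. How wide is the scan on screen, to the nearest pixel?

1.66:1 (1.660) < 16×9 (1.778), so the scan fills the height.
Content width = 2070 × 1.660 ≈ 3436.20 px.

3436 px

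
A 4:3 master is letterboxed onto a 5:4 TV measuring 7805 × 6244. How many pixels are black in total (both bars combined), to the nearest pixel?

4:3 is wider than 5:4, so it spans the full width.
The master is 7805 × 3/4 ≈ 5853.7500 px tall.
Black = 6244 − 5853.7500 = 390.2500 px.
That's 390.2500 × 7805 ≈ 3045901 black pixels.

3045901 pixels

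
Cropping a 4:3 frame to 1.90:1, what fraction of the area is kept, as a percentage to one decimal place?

70.2%

The width stays; only height is cut (since 1.90:1 is wider than 4:3).
Area ratio = (1.333)/(1.900) = 70.18% retained.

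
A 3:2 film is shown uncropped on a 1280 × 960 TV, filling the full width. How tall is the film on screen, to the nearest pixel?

853 px

Content height = 1280 × 2/3 ≈ 853.33 px.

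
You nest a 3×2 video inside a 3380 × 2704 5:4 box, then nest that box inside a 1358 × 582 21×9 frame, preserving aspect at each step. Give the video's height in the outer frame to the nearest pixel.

Inside the 3380×2704 canvas the video is width-limited at 3380.00 × 2253.33.
The 5:4 canvas is height-limited in 1358×582, giving 727.50 × 582.00; scale factor 0.2152.
Applying the same ×0.2152: 2253.33 → 485.00.

485 px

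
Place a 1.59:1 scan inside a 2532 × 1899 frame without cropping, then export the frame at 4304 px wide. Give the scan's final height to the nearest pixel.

2707 px

At 2532×1899 the scan is width-limited, so height = 2532 / 1.590 ≈ 1592.45 px.
Resizing to 4304 px wide multiplies everything by 1.6998: 1592.45 → 2706.92 px.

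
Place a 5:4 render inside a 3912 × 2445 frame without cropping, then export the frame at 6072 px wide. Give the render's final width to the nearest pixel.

4744 px

Fitted into 3912×2445, the render spans the height; its width is 2445 × 5/4 ≈ 3056.25 px.
The frame scales by 6072/3912 = 1.5521; 3056.25 × 1.5521 ≈ 4743.75 px.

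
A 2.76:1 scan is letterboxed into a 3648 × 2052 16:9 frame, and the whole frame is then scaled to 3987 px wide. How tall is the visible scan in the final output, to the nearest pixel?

1445 px

In the 3648×2052 frame the scan fills the width: height = 3648 / 2.760 ≈ 1321.74 px.
Resizing to 3987 px wide multiplies everything by 1.0929: 1321.74 → 1444.57 px.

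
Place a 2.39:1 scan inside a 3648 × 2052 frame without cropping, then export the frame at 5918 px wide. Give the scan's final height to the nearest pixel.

Fitted into 3648×2052, the scan spans the width; its height is 3648 / 2.390 ≈ 1526.36 px.
The frame scales by 5918/3648 = 1.6223; 1526.36 × 1.6223 ≈ 2476.15 px.

2476 px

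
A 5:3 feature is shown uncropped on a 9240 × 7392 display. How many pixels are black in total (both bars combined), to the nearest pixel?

17075520 pixels

Since 1.667 > 1.250, the feature is width-limited.
The feature is 9240 × 3/5 ≈ 5544.0000 px tall.
Black = 7392 − 5544.0000 = 1848.0000 px.
That's 1848.0000 × 9240 ≈ 17075520 black pixels.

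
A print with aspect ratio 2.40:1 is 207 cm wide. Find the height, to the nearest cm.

Height = 207 / 2.400 = 86.25.

86 cm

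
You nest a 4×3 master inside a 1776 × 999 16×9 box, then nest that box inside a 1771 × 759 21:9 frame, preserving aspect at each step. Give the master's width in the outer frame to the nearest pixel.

1012 px

Inside the 1776×999 canvas the master is height-limited at 1332.00 × 999.00.
Second fit — the 16×9 canvas into 1771×759 spans the height: 1349.33 × 759.00 (×0.7598 from 1776×999).
The master scales with it: width 1332.00 × 0.7598 ≈ 1012.00.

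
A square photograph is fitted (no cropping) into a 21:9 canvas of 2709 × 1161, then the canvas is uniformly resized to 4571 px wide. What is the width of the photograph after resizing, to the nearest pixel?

In the 2709×1161 frame the photograph fills the height: width = 1161 × 1/1 ≈ 1161.00 px.
The frame scales by 4571/2709 = 1.6873; 1161.00 × 1.6873 ≈ 1959.00 px.

1959 px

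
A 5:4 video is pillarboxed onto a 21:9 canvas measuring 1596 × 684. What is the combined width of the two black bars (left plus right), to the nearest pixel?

5:4 (1.250) < 21:9 (2.333), so the video fills the height.
That makes the image 855.00 px wide (684 × 5/4).
Leftover width: 1596 − 855.00 = 741.00 px.

741 px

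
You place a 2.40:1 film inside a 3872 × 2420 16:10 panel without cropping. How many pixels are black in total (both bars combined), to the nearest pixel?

2.40:1 is wider than 16:10, so it spans the full width.
That makes the image 1613.3333 px tall (3872 / 2.400).
Leftover height: 2420 − 1613.3333 = 806.6667 px.
Bar area = 806.6667 × 3872 ≈ 3123413 px.

3123413 pixels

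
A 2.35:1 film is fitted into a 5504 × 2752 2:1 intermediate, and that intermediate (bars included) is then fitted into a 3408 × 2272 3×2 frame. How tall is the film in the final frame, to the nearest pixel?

2.35:1 in 5504×2752: fills the width, so the film is 5504.00 × 2342.13.
The 2:1 canvas is width-limited in 3408×2272, giving 3408.00 × 1704.00; scale factor 0.6192.
Applying the same ×0.6192: 2342.13 → 1450.21.

1450 px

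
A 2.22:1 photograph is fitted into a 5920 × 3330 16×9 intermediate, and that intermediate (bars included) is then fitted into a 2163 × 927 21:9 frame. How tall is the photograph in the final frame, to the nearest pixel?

742 px

Inside the 5920×3330 canvas the photograph is width-limited at 5920.00 × 2666.67.
The 16×9 canvas is height-limited in 2163×927, giving 1648.00 × 927.00; scale factor 0.2784.
The photograph scales with it: height 2666.67 × 0.2784 ≈ 742.34.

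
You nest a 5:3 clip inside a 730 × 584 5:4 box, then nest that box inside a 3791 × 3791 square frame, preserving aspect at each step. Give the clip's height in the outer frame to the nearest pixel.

2275 px

First fit — 5:3 into 730×584 spans the width: 730.00 × 438.00.
Second fit — the 5:4 canvas into 3791×3791 spans the width: 3791.00 × 3032.80 (×5.1932 from 730×584).
So the clip's height is 438.00 × 5.1932 ≈ 2274.60.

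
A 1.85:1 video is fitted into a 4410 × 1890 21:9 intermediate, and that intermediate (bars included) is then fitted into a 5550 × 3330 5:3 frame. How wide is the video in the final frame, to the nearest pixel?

4400 px

Inside the 4410×1890 canvas the video is height-limited at 3496.50 × 1890.00.
21:9 in 5550×3330: fills the width, so the intermediate becomes 5550.00 × 2378.57 — a scale of ×1.2585.
The video scales with it: width 3496.50 × 1.2585 ≈ 4400.36.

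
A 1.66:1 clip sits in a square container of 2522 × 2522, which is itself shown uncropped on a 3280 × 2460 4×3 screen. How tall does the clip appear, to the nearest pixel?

1482 px

1.66:1 in 2522×2522: fills the width, so the clip is 2522.00 × 1519.28.
square in 3280×2460: fills the height, so the intermediate becomes 2460.00 × 2460.00 — a scale of ×0.9754.
So the clip's height is 1519.28 × 0.9754 ≈ 1481.93.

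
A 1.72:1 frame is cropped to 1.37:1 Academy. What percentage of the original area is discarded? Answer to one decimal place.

Going from 1.72:1 to 1.37:1 Academy means cutting width while keeping height.
Fraction kept = (1.370)/(1.720) ≈ 79.65%, so 20.35% is lost.

20.3%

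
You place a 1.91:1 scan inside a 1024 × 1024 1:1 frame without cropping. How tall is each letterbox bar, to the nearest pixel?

1.91:1 is wider than 1:1, so it spans the full width.
That makes the image 536.13 px tall (1024 / 1.910).
1024 − 536.13 = 487.87 px of bars (243.94 each).

244 px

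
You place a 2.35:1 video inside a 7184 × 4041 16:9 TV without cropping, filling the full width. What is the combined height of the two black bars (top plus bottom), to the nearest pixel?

The video is 7184 / 2.350 ≈ 3057.02 px tall.
Black = 4041 − 3057.02 = 983.98 px.

984 px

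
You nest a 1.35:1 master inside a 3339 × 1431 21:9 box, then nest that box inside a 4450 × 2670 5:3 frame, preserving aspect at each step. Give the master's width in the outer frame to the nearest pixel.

2575 px

Inside the 3339×1431 canvas the master is height-limited at 1931.85 × 1431.00.
Second fit — the 21:9 canvas into 4450×2670 spans the width: 4450.00 × 1907.14 (×1.3327 from 3339×1431).
The master scales with it: width 1931.85 × 1.3327 ≈ 2574.64.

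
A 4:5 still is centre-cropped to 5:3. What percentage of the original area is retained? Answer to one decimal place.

5:3 is wider than 4:5, so the crop keeps the full width and trims the height.
Area ratio = (0.800)/(1.667) = 48.00% retained.

48.0%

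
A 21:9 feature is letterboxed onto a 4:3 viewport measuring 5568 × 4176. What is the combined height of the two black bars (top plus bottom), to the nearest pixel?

21:9 (2.333) > 4:3 (1.333), so the feature fills the width.
Content height = 5568 × 9/21 ≈ 2386.29 px.
4176 − 2386.29 = 1789.71 px of bars.

1790 px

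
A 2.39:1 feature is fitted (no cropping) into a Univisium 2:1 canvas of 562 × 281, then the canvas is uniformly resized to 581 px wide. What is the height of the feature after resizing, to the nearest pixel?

Fitted into 562×281, the feature spans the width; its height is 562 / 2.390 ≈ 235.15 px.
The frame scales by 581/562 = 1.0338; 235.15 × 1.0338 ≈ 243.10 px.

243 px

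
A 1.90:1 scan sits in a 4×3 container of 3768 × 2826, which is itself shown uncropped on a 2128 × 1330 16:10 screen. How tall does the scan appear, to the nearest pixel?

First fit — 1.90:1 into 3768×2826 spans the width: 3768.00 × 1983.16.
The 4×3 canvas is height-limited in 2128×1330, giving 1773.33 × 1330.00; scale factor 0.4706.
Applying the same ×0.4706: 1983.16 → 933.33.

933 px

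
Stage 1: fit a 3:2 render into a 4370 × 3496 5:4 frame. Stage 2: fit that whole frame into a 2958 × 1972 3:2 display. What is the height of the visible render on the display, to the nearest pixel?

First fit — 3:2 into 4370×3496 spans the width: 4370.00 × 2913.33.
5:4 in 2958×1972: fills the height, so the intermediate becomes 2465.00 × 1972.00 — a scale of ×0.5641.
So the render's height is 2913.33 × 0.5641 ≈ 1643.33.

1643 px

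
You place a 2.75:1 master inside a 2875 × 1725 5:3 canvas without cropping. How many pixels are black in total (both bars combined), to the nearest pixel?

1953693 pixels

2.75:1 is wider than 5:3, so it spans the full width.
That makes the image 1045.4545 px tall (2875 / 2.750).
Leftover height: 1725 − 1045.4545 = 679.5455 px.
That's 679.5455 × 2875 ≈ 1953693 black pixels.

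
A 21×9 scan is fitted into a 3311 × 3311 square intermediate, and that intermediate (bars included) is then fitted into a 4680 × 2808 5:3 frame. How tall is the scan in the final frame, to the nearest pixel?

1203 px

21×9 in 3311×3311: fills the width, so the scan is 3311.00 × 1419.00.
square in 4680×2808: fills the height, so the intermediate becomes 2808.00 × 2808.00 — a scale of ×0.8481.
Applying the same ×0.8481: 1419.00 → 1203.43.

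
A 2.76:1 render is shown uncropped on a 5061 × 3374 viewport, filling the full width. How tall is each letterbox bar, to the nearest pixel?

770 px

The render is 5061 / 2.760 ≈ 1833.70 px tall.
Leftover height: 3374 − 1833.70 = 1540.30 px → 770.15 each side.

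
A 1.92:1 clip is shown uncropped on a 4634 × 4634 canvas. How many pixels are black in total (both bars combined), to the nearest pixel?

1.92:1 is wider than 1:1, so it spans the full width.
The clip is 4634 / 1.920 ≈ 2413.5417 px tall.
4634 − 2413.5417 = 2220.4583 px of bars.
Across the 4634-px span: 2220.4583 × 4634 ≈ 10289604 px.

10289604 pixels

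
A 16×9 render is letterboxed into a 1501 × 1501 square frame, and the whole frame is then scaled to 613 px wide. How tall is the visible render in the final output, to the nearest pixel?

At 1501×1501 the render is width-limited, so height = 1501 × 9/16 ≈ 844.31 px.
The frame scales by 613/1501 = 0.4084; 844.31 × 0.4084 ≈ 344.81 px.

345 px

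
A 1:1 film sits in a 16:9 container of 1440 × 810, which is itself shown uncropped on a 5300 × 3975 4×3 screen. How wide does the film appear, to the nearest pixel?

2981 px

1:1 in 1440×810: fills the height, so the film is 810.00 × 810.00.
The 16:9 canvas is width-limited in 5300×3975, giving 5300.00 × 2981.25; scale factor 3.6806.
Applying the same ×3.6806: 810.00 → 2981.25.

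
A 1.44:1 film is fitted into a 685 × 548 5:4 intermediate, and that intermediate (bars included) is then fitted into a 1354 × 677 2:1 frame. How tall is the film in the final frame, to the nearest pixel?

Inside the 685×548 canvas the film is width-limited at 685.00 × 475.69.
5:4 in 1354×677: fills the height, so the intermediate becomes 846.25 × 677.00 — a scale of ×1.2354.
The film scales with it: height 475.69 × 1.2354 ≈ 587.67.

588 px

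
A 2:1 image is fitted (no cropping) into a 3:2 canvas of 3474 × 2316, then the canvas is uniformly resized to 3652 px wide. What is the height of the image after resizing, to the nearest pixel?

1826 px

In the 3474×2316 frame the image fills the width: height = 3474 × 1/2 ≈ 1737.00 px.
Scaling 3474 → 3652 is ×1.0512, so the height becomes 1737.00 × 1.0512 ≈ 1826.00 px.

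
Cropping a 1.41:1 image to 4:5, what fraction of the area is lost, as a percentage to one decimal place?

4:5 is narrower than 1.41:1, so the crop keeps the full height and trims the width.
Area ratio = (0.800)/(1.410) = 56.74%; the remaining 43.26% is cropped out.

43.3%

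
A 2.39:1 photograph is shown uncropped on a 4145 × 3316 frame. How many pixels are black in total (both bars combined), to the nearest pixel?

6556107 pixels

2.39:1 is wider than 5:4, so it spans the full width.
That makes the image 1734.3096 px tall (4145 / 2.390).
Black = 3316 − 1734.3096 = 1581.6904 px.
Bar area = 1581.6904 × 4145 ≈ 6556107 px.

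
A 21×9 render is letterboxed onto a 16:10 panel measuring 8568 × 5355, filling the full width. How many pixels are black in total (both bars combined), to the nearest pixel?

The render is 8568 × 9/21 ≈ 3672.0000 px tall.
Leftover height: 5355 − 3672.0000 = 1683.0000 px.
Across the 8568-px span: 1683.0000 × 8568 ≈ 14419944 px.

14419944 pixels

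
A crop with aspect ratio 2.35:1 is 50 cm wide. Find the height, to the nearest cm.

21 cm

50 / 2.350 = 21.28.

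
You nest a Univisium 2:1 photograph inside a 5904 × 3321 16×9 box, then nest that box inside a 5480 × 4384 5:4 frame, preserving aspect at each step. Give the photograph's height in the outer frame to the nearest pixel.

First fit — Univisium 2:1 into 5904×3321 spans the width: 5904.00 × 2952.00.
The 16×9 canvas is width-limited in 5480×4384, giving 5480.00 × 3082.50; scale factor 0.9282.
The photograph scales with it: height 2952.00 × 0.9282 ≈ 2740.00.

2740 px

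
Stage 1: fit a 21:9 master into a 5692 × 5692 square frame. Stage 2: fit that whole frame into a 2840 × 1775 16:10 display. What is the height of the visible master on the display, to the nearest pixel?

Inside the 5692×5692 canvas the master is width-limited at 5692.00 × 2439.43.
square in 2840×1775: fills the height, so the intermediate becomes 1775.00 × 1775.00 — a scale of ×0.3118.
So the master's height is 2439.43 × 0.3118 ≈ 760.71.

761 px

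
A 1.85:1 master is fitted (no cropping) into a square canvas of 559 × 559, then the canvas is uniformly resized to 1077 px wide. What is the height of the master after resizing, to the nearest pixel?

582 px

Fitted into 559×559, the master spans the width; its height is 559 / 1.850 ≈ 302.16 px.
Scaling 559 → 1077 is ×1.9267, so the height becomes 302.16 × 1.9267 ≈ 582.16 px.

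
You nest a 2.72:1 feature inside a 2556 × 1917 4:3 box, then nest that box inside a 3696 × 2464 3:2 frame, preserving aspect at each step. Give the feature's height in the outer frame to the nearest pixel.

First fit — 2.72:1 into 2556×1917 spans the width: 2556.00 × 939.71.
Second fit — the 4:3 canvas into 3696×2464 spans the height: 3285.33 × 2464.00 (×1.2853 from 2556×1917).
Applying the same ×1.2853: 939.71 → 1207.84.

1208 px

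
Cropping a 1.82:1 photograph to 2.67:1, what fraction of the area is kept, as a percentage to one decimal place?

2.67:1 is wider than 1.82:1, so the crop keeps the full width and trims the height.
Area ratio = (1.820)/(2.670) = 68.16% retained.

68.2%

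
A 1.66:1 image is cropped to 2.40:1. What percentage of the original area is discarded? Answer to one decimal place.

30.8%

Going from 1.66:1 to 2.40:1 means cutting height while keeping width.
(1.660)/(2.400) ≈ 0.692 of the area survives, leaving 30.83% discarded.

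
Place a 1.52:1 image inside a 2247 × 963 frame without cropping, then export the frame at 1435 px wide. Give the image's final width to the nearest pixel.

935 px

Fitted into 2247×963, the image spans the height; its width is 963 × 1.520 ≈ 1463.76 px.
Resizing to 1435 px wide multiplies everything by 0.6386: 1463.76 → 934.80 px.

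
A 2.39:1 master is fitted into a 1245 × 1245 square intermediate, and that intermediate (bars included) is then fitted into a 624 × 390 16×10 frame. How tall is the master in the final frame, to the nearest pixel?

163 px

Inside the 1245×1245 canvas the master is width-limited at 1245.00 × 520.92.
square in 624×390: fills the height, so the intermediate becomes 390.00 × 390.00 — a scale of ×0.3133.
So the master's height is 520.92 × 0.3133 ≈ 163.18.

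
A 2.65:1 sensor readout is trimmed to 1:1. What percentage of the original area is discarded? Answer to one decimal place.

62.3%

1:1 is narrower than 2.65:1, so the crop keeps the full height and trims the width.
Fraction kept = (1.000)/(2.650) ≈ 37.74%, so 62.26% is lost.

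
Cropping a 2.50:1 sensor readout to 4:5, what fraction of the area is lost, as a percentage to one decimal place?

4:5 is narrower than 2.50:1, so the crop keeps the full height and trims the width.
Fraction kept = (0.800)/(2.500) ≈ 32.00%, so 68.00% is lost.

68.0%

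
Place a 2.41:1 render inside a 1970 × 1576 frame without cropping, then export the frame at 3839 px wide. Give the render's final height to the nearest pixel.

At 1970×1576 the render is width-limited, so height = 1970 / 2.410 ≈ 817.43 px.
The frame scales by 3839/1970 = 1.9487; 817.43 × 1.9487 ≈ 1592.95 px.

1593 px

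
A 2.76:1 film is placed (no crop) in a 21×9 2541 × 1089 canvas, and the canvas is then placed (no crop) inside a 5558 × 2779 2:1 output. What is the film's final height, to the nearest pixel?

2014 px

First fit — 2.76:1 into 2541×1089 spans the width: 2541.00 × 920.65.
21×9 in 5558×2779: fills the width, so the intermediate becomes 5558.00 × 2382.00 — a scale of ×2.1873.
The film scales with it: height 920.65 × 2.1873 ≈ 2013.77.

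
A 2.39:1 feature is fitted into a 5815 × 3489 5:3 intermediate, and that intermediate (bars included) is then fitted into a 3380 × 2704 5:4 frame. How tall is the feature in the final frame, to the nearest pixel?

Inside the 5815×3489 canvas the feature is width-limited at 5815.00 × 2433.05.
5:3 in 3380×2704: fills the width, so the intermediate becomes 3380.00 × 2028.00 — a scale of ×0.5813.
So the feature's height is 2433.05 × 0.5813 ≈ 1414.23.

1414 px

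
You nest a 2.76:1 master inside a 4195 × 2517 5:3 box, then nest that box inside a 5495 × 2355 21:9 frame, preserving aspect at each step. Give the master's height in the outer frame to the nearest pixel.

1422 px

Inside the 4195×2517 canvas the master is width-limited at 4195.00 × 1519.93.
Second fit — the 5:3 canvas into 5495×2355 spans the height: 3925.00 × 2355.00 (×0.9356 from 4195×2517).
The master scales with it: height 1519.93 × 0.9356 ≈ 1422.10.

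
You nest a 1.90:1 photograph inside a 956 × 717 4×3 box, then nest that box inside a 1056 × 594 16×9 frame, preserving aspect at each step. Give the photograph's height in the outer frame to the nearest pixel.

417 px

Inside the 956×717 canvas the photograph is width-limited at 956.00 × 503.16.
The 4×3 canvas is height-limited in 1056×594, giving 792.00 × 594.00; scale factor 0.8285.
Applying the same ×0.8285: 503.16 → 416.84.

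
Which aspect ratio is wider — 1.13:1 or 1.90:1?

1.90:1

1.13 and 1.9; 1.9 > 1.13.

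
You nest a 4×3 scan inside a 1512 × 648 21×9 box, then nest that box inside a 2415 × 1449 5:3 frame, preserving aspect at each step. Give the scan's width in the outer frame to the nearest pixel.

1380 px

4×3 in 1512×648: fills the height, so the scan is 864.00 × 648.00.
The 21×9 canvas is width-limited in 2415×1449, giving 2415.00 × 1035.00; scale factor 1.5972.
Applying the same ×1.5972: 864.00 → 1380.00.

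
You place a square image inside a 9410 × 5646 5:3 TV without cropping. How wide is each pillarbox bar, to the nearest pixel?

1882 px

square (1.000) < 5:3 (1.667), so the image fills the height.
The image is 5646 × 1/1 ≈ 5646.00 px wide.
Leftover width: 9410 − 5646.00 = 3764.00 px → 1882.00 each side.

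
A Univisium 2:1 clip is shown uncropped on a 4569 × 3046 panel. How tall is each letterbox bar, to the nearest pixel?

381 px

Since 2.000 > 1.500, the clip is width-limited.
Content height = 4569 × 1/2 ≈ 2284.50 px.
Black = 3046 − 2284.50 = 761.50 px, or 380.75 per bar.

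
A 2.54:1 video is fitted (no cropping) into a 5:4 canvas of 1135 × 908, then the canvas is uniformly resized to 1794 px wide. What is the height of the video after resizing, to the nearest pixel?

706 px

At 1135×908 the video is width-limited, so height = 1135 / 2.540 ≈ 446.85 px.
Resizing to 1794 px wide multiplies everything by 1.5806: 446.85 → 706.30 px.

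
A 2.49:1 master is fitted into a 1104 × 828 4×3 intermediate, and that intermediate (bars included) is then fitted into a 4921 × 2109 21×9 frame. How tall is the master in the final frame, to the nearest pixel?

2.49:1 in 1104×828: fills the width, so the master is 1104.00 × 443.37.
Second fit — the 4×3 canvas into 4921×2109 spans the height: 2812.00 × 2109.00 (×2.5471 from 1104×828).
So the master's height is 443.37 × 2.5471 ≈ 1129.32.

1129 px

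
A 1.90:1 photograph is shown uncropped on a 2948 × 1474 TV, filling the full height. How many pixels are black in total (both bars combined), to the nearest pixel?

Content width = 1474 × 1.900 ≈ 2800.6000 px.
Black = 2948 − 2800.6000 = 147.4000 px.
Bar area = 147.4000 × 1474 ≈ 217268 px.

217268 pixels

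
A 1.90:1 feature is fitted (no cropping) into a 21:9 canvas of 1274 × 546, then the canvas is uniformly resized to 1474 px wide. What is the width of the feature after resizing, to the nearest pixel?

Fitted into 1274×546, the feature spans the height; its width is 546 × 1.900 ≈ 1037.40 px.
Resizing to 1474 px wide multiplies everything by 1.1570: 1037.40 → 1200.26 px.

1200 px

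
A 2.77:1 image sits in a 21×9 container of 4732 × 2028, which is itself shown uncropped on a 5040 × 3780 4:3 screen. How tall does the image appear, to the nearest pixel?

1819 px

Inside the 4732×2028 canvas the image is width-limited at 4732.00 × 1708.30.
21×9 in 5040×3780: fills the width, so the intermediate becomes 5040.00 × 2160.00 — a scale of ×1.0651.
So the image's height is 1708.30 × 1.0651 ≈ 1819.49.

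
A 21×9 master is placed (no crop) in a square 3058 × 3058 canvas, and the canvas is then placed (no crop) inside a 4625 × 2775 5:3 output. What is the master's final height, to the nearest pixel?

21×9 in 3058×3058: fills the width, so the master is 3058.00 × 1310.57.
square in 4625×2775: fills the height, so the intermediate becomes 2775.00 × 2775.00 — a scale of ×0.9075.
Applying the same ×0.9075: 1310.57 → 1189.29.

1189 px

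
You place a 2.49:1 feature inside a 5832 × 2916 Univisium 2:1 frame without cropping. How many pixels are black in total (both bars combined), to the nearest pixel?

Since 2.490 > 2.000, the feature is width-limited.
That makes the image 2342.1687 px tall (5832 / 2.490).
Leftover height: 2916 − 2342.1687 = 573.8313 px.
Across the 5832-px span: 573.8313 × 5832 ≈ 3346584 px.

3346584 pixels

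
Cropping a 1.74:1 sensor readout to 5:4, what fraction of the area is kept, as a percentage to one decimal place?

The height stays; only width is cut (since 5:4 is narrower than 1.74:1).
Area ratio = (1.250)/(1.740) = 71.84% retained.

71.8%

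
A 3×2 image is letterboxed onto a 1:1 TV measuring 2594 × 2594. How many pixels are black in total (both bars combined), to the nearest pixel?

3×2 is wider than 1:1, so it spans the full width.
Content height = 2594 × 2/3 ≈ 1729.3333 px.
Black = 2594 − 1729.3333 = 864.6667 px.
That's 864.6667 × 2594 ≈ 2242945 black pixels.

2242945 pixels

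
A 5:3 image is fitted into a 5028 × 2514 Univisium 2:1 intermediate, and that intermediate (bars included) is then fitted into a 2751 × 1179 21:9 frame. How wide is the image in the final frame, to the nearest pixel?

First fit — 5:3 into 5028×2514 spans the height: 4190.00 × 2514.00.
Univisium 2:1 in 2751×1179: fills the height, so the intermediate becomes 2358.00 × 1179.00 — a scale of ×0.4690.
Applying the same ×0.4690: 4190.00 → 1965.00.

1965 px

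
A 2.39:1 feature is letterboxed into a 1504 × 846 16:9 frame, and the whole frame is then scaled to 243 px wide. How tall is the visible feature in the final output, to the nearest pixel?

Fitted into 1504×846, the feature spans the width; its height is 1504 / 2.390 ≈ 629.29 px.
Resizing to 243 px wide multiplies everything by 0.1616: 629.29 → 101.67 px.

102 px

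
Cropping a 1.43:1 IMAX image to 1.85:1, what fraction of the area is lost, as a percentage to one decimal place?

1.85:1 is wider than 1.43:1 IMAX, so the crop keeps the full width and trims the height.
Fraction kept = (1.430)/(1.850) ≈ 77.30%, so 22.70% is lost.

22.7%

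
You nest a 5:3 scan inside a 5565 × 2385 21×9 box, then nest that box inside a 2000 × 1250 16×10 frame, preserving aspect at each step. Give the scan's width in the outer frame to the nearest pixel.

1429 px

Inside the 5565×2385 canvas the scan is height-limited at 3975.00 × 2385.00.
21×9 in 2000×1250: fills the width, so the intermediate becomes 2000.00 × 857.14 — a scale of ×0.3594.
So the scan's width is 3975.00 × 0.3594 ≈ 1428.57.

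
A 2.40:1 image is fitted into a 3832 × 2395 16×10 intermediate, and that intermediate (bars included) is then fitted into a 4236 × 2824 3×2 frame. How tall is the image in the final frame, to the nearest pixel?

2.40:1 in 3832×2395: fills the width, so the image is 3832.00 × 1596.67.
The 16×10 canvas is width-limited in 4236×2824, giving 4236.00 × 2647.50; scale factor 1.1054.
The image scales with it: height 1596.67 × 1.1054 ≈ 1765.00.

1765 px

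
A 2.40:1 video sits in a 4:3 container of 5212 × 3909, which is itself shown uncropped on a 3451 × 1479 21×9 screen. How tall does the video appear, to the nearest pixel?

822 px

Inside the 5212×3909 canvas the video is width-limited at 5212.00 × 2171.67.
Second fit — the 4:3 canvas into 3451×1479 spans the height: 1972.00 × 1479.00 (×0.3784 from 5212×3909).
The video scales with it: height 2171.67 × 0.3784 ≈ 821.67.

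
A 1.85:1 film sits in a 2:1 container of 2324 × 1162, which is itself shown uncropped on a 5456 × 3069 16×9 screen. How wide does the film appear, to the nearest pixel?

5047 px

First fit — 1.85:1 into 2324×1162 spans the height: 2149.70 × 1162.00.
The 2:1 canvas is width-limited in 5456×3069, giving 5456.00 × 2728.00; scale factor 2.3477.
Applying the same ×2.3477: 2149.70 → 5046.80.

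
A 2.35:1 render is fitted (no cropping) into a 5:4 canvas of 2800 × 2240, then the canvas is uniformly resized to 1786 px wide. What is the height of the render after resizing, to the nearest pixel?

Fitted into 2800×2240, the render spans the width; its height is 2800 / 2.350 ≈ 1191.49 px.
Resizing to 1786 px wide multiplies everything by 0.6379: 1191.49 → 760.00 px.

760 px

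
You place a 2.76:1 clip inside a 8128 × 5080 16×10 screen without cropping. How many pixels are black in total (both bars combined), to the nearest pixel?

17353869 pixels

2.76:1 (2.760) > 16×10 (1.600), so the clip fills the width.
The clip is 8128 / 2.760 ≈ 2944.9275 px tall.
Black = 5080 − 2944.9275 = 2135.0725 px.
That's 2135.0725 × 8128 ≈ 17353869 black pixels.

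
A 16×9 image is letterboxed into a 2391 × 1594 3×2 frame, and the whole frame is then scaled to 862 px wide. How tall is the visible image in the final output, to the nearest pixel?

485 px

In the 2391×1594 frame the image fills the width: height = 2391 × 9/16 ≈ 1344.94 px.
Scaling 2391 → 862 is ×0.3605, so the height becomes 1344.94 × 0.3605 ≈ 484.88 px.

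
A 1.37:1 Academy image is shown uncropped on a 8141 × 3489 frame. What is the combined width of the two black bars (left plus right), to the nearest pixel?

1.37:1 Academy (1.370) < 21×9 (2.333), so the image fills the height.
The image is 3489 × 1.370 ≈ 4779.93 px wide.
Leftover width: 8141 − 4779.93 = 3361.07 px.

3361 px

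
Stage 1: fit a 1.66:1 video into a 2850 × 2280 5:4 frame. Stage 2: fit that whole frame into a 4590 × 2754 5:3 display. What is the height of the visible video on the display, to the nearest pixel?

2074 px

Inside the 2850×2280 canvas the video is width-limited at 2850.00 × 1716.87.
The 5:4 canvas is height-limited in 4590×2754, giving 3442.50 × 2754.00; scale factor 1.2079.
So the video's height is 1716.87 × 1.2079 ≈ 2073.80.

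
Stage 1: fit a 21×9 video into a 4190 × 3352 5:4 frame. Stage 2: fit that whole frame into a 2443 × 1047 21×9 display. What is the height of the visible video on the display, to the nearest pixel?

561 px

21×9 in 4190×3352: fills the width, so the video is 4190.00 × 1795.71.
The 5:4 canvas is height-limited in 2443×1047, giving 1308.75 × 1047.00; scale factor 0.3124.
Applying the same ×0.3124: 1795.71 → 560.89.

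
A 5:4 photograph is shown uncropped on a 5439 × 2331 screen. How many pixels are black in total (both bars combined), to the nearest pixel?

5:4 (1.250) < 21×9 (2.333), so the photograph fills the height.
That makes the image 2913.7500 px wide (2331 × 5/4).
Black = 5439 − 2913.7500 = 2525.2500 px.
Bar area = 2525.2500 × 2331 ≈ 5886358 px.

5886358 pixels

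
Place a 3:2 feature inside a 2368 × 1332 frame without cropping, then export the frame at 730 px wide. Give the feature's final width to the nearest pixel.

616 px

In the 2368×1332 frame the feature fills the height: width = 1332 × 3/2 ≈ 1998.00 px.
Scaling 2368 → 730 is ×0.3083, so the width becomes 1998.00 × 0.3083 ≈ 615.94 px.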